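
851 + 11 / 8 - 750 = 819 / 8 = 102.38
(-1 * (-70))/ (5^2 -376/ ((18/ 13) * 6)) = -1890/ 547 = -3.46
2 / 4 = 1 / 2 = 0.50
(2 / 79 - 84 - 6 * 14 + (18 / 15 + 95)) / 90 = -0.80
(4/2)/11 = 2/11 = 0.18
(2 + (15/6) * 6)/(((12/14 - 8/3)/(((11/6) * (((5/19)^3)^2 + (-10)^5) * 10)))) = 30791529012234375/1787743478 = 17223684.15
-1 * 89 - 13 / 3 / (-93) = -24818 / 279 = -88.95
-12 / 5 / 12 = -1 / 5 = -0.20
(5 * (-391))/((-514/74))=72335/257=281.46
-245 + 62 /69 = -16843 /69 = -244.10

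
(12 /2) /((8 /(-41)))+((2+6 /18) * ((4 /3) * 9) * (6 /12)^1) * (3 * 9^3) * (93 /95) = 11378211 /380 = 29942.66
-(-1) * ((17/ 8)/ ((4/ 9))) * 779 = 119187/ 32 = 3724.59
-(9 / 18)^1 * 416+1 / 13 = -2703 / 13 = -207.92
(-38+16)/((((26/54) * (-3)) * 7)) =198/91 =2.18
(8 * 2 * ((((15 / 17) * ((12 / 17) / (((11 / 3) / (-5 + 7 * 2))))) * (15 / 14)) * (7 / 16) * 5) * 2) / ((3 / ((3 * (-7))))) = -2551500 / 3179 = -802.61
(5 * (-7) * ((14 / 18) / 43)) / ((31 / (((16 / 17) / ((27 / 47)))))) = -184240 / 5506623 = -0.03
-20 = -20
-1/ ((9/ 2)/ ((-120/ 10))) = 8/ 3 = 2.67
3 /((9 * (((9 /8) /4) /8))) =256 /27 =9.48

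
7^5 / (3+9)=16807 / 12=1400.58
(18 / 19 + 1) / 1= 37 / 19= 1.95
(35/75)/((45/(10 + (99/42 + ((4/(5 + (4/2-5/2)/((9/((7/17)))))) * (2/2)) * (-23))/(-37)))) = 8233009/76073850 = 0.11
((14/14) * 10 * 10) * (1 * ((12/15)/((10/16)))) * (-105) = -13440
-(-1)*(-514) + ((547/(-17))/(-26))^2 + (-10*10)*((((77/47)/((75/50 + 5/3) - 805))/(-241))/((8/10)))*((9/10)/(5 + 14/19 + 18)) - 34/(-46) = -511.73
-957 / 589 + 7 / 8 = -3533 / 4712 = -0.75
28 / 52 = 7 / 13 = 0.54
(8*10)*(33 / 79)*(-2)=-5280 / 79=-66.84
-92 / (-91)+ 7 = 729 / 91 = 8.01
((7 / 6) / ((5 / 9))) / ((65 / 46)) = 483 / 325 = 1.49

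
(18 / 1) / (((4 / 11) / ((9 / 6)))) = 297 / 4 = 74.25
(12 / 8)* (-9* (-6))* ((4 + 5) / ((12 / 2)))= 243 / 2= 121.50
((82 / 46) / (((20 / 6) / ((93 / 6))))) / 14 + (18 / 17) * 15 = 16.47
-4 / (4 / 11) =-11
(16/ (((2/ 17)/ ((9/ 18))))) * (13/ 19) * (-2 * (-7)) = 12376/ 19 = 651.37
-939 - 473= -1412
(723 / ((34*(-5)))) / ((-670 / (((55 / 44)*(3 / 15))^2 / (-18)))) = -241 / 10934400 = -0.00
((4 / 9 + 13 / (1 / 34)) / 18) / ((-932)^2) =1991 / 70358544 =0.00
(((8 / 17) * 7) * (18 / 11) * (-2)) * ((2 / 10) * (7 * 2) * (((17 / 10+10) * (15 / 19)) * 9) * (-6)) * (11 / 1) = 267478848 / 1615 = 165621.58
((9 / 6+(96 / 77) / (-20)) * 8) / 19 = 4428 / 7315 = 0.61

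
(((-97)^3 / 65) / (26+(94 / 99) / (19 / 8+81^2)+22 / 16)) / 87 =-973179569208 / 165069491035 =-5.90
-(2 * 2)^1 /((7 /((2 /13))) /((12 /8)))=-12 /91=-0.13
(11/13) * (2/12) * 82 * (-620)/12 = -69905/117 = -597.48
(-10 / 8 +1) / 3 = -1 / 12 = -0.08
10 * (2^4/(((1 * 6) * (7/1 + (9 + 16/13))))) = 65/42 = 1.55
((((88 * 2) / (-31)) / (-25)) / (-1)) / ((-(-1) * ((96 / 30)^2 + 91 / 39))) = -528 / 29233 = -0.02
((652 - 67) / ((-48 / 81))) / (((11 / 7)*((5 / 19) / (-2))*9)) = 530.49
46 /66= 23 /33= 0.70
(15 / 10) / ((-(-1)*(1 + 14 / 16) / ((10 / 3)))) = 8 / 3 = 2.67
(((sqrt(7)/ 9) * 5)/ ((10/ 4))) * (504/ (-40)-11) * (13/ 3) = -3068 * sqrt(7)/ 135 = -60.13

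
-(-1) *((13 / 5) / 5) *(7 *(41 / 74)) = 3731 / 1850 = 2.02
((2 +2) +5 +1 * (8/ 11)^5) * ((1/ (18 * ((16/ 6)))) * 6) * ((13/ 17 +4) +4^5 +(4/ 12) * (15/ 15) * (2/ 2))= 1183.91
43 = 43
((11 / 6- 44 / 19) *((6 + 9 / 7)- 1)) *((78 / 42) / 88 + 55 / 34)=-943855 / 189924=-4.97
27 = 27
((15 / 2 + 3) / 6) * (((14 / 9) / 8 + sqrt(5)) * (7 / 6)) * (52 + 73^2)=1845683 / 864 + 263669 * sqrt(5) / 24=26702.12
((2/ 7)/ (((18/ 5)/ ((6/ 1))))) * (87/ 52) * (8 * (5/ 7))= 2900/ 637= 4.55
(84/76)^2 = 441/361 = 1.22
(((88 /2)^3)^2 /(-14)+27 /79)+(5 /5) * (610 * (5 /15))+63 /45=-4299364258582 /8295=-518307927.50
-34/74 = -17/37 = -0.46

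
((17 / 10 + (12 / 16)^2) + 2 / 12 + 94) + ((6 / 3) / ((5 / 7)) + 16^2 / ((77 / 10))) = 489631 / 3696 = 132.48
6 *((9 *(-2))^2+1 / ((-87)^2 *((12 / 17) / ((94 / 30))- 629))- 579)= -1939324715888 / 1267532493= -1530.00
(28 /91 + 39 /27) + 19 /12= 1561 /468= 3.34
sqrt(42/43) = sqrt(1806)/43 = 0.99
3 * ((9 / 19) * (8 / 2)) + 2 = 146 / 19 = 7.68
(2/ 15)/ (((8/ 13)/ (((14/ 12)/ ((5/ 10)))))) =91/ 180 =0.51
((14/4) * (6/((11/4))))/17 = 0.45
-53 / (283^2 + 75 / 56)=-2968 / 4485059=-0.00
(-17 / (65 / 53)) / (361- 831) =901 / 30550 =0.03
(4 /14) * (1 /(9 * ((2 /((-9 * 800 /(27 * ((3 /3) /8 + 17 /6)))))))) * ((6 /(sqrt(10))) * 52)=-66560 * sqrt(10) /1491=-141.17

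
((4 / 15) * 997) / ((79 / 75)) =19940 / 79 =252.41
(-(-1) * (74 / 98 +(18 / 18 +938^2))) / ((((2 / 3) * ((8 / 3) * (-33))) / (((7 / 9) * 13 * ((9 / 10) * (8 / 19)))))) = -840692619 / 14630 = -57463.61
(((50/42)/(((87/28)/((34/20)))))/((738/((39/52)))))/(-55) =-0.00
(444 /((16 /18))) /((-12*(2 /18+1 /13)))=-38961 /176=-221.37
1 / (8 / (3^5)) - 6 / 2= 219 / 8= 27.38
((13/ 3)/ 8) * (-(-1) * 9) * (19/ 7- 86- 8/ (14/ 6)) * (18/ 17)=-213057/ 476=-447.60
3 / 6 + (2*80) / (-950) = 63 / 190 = 0.33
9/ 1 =9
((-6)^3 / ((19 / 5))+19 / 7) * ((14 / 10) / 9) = -7199 / 855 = -8.42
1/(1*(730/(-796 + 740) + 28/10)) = -140/1433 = -0.10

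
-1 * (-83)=83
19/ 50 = 0.38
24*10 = 240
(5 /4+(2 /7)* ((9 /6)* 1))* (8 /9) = 94 /63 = 1.49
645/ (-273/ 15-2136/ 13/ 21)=-97825/ 3947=-24.78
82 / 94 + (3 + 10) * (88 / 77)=5175 / 329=15.73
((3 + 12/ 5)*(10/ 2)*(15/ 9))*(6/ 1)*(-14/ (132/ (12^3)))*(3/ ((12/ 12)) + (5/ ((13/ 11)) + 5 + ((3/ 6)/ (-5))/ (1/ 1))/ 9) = -198653.54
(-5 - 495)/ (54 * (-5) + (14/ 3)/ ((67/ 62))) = 50250/ 26701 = 1.88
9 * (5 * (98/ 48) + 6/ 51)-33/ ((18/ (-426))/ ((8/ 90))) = 993619/ 6120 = 162.36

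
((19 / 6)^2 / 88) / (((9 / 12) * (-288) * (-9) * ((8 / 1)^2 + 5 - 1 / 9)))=361 / 424258560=0.00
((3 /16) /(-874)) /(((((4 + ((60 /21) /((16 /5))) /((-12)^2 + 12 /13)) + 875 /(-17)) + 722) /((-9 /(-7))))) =-216189 /528693707666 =-0.00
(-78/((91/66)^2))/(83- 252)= 26136/107653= 0.24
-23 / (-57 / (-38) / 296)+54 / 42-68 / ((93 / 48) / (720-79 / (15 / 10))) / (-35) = -12590999 / 3255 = -3868.20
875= 875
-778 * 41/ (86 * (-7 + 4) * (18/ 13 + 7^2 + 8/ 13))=15949/ 6579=2.42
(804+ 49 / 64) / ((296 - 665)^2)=51505 / 8714304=0.01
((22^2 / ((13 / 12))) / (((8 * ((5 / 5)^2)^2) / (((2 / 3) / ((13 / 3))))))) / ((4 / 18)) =6534 / 169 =38.66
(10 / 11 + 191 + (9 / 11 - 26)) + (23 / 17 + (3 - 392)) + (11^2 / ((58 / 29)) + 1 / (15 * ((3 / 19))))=-160.00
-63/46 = -1.37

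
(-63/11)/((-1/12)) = 756/11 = 68.73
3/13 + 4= 55/13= 4.23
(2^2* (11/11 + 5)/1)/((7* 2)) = 1.71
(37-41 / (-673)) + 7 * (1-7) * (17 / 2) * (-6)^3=51921318 / 673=77149.06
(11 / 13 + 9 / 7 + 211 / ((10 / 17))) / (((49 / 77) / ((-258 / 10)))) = -465938583 / 31850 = -14629.15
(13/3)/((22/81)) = 351/22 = 15.95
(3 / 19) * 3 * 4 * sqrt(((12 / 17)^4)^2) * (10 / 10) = 746496 / 1586899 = 0.47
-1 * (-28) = 28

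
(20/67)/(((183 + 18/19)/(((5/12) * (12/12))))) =95/140499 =0.00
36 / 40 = 9 / 10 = 0.90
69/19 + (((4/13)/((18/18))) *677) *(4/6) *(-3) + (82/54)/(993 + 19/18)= -5475613499/13258713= -412.98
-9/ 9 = -1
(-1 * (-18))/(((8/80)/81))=14580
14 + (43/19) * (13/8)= 2687/152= 17.68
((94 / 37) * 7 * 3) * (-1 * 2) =-106.70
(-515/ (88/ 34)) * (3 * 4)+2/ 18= -236374/ 99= -2387.62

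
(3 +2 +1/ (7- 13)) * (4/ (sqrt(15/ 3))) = 8.65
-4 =-4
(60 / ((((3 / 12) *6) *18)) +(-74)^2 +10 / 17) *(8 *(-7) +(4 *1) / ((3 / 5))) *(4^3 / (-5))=7939979776 / 2295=3459686.18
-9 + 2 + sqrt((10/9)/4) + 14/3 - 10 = -37/3 + sqrt(10)/6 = -11.81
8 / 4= 2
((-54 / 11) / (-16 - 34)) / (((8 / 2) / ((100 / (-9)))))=-3 / 11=-0.27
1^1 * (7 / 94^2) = 7 / 8836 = 0.00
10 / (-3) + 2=-4 / 3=-1.33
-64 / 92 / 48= -1 / 69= -0.01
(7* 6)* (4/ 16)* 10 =105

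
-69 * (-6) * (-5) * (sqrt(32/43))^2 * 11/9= -80960/43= -1882.79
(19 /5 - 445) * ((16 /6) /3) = -17648 /45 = -392.18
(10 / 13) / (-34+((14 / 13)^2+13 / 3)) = -390 / 14453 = -0.03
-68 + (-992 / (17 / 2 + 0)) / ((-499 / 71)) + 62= 89966 / 8483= 10.61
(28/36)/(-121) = -7/1089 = -0.01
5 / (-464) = -5 / 464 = -0.01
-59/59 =-1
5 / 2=2.50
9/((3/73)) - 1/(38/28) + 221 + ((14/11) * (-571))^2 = 1215186550/2299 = 528571.79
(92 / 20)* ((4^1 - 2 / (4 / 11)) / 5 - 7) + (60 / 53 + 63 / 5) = -52597 / 2650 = -19.85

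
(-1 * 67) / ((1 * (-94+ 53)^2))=-67 / 1681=-0.04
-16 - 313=-329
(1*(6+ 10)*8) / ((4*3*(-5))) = -32 / 15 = -2.13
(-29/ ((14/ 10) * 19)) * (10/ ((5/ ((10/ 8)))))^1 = -725/ 266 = -2.73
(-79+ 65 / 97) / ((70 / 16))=-60784 / 3395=-17.90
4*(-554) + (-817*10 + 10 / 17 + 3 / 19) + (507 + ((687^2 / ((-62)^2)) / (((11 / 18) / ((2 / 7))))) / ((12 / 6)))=-470828890061 / 47802062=-9849.55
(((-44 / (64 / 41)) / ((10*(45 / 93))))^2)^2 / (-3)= -38207880152026321 / 99532800000000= -383.87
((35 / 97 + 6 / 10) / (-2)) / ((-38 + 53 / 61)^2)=-866993 / 2488159125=-0.00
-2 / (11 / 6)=-12 / 11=-1.09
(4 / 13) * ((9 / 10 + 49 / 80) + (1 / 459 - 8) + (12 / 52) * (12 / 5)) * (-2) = 2831449 / 775710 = 3.65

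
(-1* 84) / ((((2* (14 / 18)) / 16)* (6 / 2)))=-288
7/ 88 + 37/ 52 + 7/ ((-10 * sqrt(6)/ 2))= 905/ 1144 - 7 * sqrt(6)/ 30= 0.22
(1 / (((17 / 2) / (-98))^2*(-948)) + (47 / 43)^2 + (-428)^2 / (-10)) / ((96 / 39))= -150785296435007 / 20262969120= -7441.42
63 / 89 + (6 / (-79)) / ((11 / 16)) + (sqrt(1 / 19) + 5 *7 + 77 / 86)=sqrt(19) / 19 + 242725125 / 6651326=36.72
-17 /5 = -3.40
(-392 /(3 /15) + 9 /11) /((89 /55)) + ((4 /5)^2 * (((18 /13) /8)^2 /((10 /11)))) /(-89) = -1210.73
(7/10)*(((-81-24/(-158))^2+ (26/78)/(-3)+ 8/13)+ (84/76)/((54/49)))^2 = 46073889594268015126115/1539845958640392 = 29921103.04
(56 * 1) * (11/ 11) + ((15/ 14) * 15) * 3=1459/ 14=104.21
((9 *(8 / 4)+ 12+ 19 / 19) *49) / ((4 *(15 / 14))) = 10633 / 30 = 354.43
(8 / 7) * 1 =8 / 7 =1.14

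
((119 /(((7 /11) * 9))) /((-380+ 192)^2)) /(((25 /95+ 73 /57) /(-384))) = -323 /2209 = -0.15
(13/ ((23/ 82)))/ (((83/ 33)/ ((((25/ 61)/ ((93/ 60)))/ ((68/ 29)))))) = 127520250/ 61368623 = 2.08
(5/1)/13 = 5/13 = 0.38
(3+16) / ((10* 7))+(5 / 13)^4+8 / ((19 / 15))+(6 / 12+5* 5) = 609850243 / 18993065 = 32.11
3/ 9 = 1/ 3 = 0.33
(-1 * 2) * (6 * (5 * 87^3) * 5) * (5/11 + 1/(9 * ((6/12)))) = -1470656700/11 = -133696063.64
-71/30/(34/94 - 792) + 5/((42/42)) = 5584387/1116210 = 5.00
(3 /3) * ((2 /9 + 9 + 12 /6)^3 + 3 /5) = 5153692 /3645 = 1413.91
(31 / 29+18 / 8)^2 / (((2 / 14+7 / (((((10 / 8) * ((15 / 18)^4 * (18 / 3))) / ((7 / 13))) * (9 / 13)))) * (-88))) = -294765625 / 3881033344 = -0.08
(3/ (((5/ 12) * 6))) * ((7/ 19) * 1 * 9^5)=26105.87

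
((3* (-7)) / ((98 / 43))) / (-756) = 43 / 3528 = 0.01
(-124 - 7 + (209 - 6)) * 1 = 72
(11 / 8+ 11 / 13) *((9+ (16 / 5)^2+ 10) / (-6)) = -56287 / 5200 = -10.82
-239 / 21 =-11.38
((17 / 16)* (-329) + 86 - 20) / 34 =-4537 / 544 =-8.34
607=607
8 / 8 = 1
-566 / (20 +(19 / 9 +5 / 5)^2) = -22923 / 1202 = -19.07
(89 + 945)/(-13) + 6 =-956/13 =-73.54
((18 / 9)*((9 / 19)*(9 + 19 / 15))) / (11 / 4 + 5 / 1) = 3696 / 2945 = 1.26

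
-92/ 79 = -1.16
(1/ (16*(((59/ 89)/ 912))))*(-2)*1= -10146/ 59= -171.97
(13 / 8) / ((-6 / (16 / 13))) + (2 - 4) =-7 / 3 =-2.33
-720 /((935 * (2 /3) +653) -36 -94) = -2160 /3439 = -0.63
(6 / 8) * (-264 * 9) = -1782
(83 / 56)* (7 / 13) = 0.80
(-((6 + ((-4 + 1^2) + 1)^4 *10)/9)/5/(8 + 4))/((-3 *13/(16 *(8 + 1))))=664/585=1.14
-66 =-66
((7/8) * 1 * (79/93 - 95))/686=-2189/18228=-0.12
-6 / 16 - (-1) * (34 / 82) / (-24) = -193 / 492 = -0.39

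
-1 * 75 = -75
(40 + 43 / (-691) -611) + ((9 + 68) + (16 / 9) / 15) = -46077539 / 93285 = -493.94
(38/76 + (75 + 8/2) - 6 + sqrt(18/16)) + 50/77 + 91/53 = 3* sqrt(2)/4 + 619221/8162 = 76.93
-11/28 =-0.39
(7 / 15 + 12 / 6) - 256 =-3803 / 15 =-253.53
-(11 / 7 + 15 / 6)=-57 / 14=-4.07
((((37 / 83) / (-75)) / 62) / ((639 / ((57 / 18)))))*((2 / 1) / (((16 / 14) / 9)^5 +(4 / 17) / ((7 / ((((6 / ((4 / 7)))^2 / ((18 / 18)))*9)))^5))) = -18742690963584 / 265617194530093423321078949275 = -0.00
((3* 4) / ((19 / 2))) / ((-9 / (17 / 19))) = -136 / 1083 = -0.13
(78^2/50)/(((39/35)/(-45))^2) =198450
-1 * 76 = -76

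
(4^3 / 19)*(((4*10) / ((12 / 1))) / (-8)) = -80 / 57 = -1.40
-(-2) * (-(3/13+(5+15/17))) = -2702/221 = -12.23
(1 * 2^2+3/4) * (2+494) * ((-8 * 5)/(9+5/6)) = -9583.73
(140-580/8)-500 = -865/2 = -432.50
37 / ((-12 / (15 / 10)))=-37 / 8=-4.62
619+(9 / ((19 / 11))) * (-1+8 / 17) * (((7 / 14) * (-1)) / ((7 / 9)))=2807137 / 4522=620.77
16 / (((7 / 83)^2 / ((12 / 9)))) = 440896 / 147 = 2999.29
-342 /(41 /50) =-17100 /41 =-417.07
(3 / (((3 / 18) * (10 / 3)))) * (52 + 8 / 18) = 1416 / 5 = 283.20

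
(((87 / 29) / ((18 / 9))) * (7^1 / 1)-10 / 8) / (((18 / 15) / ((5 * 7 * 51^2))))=5613825 / 8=701728.12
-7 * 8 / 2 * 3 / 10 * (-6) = 252 / 5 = 50.40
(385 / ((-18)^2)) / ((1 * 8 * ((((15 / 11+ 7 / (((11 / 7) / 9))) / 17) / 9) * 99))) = 6545 / 1181952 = 0.01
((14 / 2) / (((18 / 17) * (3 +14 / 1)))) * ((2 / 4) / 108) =7 / 3888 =0.00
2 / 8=1 / 4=0.25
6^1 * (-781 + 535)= -1476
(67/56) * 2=67/28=2.39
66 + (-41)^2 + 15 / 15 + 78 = 1826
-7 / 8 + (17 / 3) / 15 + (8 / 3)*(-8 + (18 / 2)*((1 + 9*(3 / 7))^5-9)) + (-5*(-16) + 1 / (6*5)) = 391607308111 / 6050520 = 64722.92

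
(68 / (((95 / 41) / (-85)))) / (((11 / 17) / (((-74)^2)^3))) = -132306423742488832 / 209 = -633045089676980.06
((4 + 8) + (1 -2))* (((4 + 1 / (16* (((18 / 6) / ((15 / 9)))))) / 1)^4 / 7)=179060245133 / 429981696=416.44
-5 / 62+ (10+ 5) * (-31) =-28835 / 62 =-465.08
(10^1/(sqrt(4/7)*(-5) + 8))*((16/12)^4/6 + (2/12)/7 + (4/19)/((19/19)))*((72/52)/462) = 1229875*sqrt(7)/1876376502 + 491950/134026893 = 0.01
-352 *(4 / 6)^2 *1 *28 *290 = -11432960 / 9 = -1270328.89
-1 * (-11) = 11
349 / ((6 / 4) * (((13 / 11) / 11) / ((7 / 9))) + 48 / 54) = 5320854 / 16711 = 318.40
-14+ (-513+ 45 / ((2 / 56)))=733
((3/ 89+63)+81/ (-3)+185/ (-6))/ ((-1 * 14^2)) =-2777/ 104664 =-0.03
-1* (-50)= 50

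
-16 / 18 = -8 / 9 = -0.89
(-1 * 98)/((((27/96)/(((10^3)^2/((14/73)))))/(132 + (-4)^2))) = -268899555555.56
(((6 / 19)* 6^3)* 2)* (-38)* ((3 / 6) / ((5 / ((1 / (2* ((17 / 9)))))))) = -11664 / 85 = -137.22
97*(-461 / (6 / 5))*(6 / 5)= -44717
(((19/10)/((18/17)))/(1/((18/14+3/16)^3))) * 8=32243475/702464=45.90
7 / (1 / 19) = 133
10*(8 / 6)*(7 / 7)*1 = 40 / 3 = 13.33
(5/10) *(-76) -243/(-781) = -29435/781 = -37.69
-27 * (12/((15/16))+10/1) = -3078/5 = -615.60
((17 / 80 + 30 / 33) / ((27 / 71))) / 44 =23359 / 348480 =0.07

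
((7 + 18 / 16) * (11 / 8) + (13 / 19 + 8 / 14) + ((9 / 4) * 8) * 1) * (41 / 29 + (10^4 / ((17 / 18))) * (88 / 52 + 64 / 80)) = 116197160907 / 144704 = 802998.96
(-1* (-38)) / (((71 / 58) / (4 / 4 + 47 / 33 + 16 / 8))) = 321784 / 2343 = 137.34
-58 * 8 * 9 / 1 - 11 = -4187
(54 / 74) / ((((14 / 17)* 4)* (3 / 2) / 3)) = 459 / 1036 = 0.44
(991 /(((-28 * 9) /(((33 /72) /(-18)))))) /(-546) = -10901 /59439744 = -0.00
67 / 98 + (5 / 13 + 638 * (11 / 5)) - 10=8884037 / 6370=1394.67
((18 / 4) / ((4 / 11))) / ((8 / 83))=128.39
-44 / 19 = -2.32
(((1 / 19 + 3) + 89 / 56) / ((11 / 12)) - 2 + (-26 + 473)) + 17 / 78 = 2335612 / 5187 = 450.28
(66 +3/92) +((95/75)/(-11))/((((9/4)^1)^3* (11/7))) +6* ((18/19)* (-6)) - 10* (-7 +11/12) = 214525727689/2312839980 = 92.75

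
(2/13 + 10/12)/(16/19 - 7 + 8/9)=-4389/23426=-0.19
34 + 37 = 71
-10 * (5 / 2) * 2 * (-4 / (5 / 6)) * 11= 2640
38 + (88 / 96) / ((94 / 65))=43579 / 1128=38.63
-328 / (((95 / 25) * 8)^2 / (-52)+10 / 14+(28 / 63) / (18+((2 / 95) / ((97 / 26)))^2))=5132532534456600 / 266536962809401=19.26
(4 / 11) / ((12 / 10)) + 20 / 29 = 950 / 957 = 0.99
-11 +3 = -8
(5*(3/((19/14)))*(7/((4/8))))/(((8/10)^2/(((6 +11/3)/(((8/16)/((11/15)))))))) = 390775/114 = 3427.85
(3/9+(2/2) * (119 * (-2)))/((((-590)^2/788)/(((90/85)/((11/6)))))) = -5056596/16273675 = -0.31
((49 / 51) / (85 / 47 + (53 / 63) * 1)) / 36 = 16121 / 1600584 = 0.01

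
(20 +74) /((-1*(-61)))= 94 /61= 1.54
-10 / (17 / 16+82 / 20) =-800 / 413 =-1.94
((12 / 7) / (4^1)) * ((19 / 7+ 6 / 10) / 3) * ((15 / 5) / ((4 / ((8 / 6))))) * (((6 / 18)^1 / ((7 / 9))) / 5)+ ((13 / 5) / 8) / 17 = 69623 / 1166200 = 0.06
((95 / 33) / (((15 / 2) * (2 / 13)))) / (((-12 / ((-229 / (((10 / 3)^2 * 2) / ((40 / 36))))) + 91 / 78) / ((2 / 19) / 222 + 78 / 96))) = 81668041 / 89172072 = 0.92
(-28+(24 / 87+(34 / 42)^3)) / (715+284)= -7303367 / 268300431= -0.03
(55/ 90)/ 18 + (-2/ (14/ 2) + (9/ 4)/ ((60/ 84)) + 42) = 254573/ 5670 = 44.90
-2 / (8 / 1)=-1 / 4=-0.25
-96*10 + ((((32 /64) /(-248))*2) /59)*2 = -7023361 /7316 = -960.00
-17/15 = -1.13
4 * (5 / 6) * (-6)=-20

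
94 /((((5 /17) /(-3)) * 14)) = -2397 /35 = -68.49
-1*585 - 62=-647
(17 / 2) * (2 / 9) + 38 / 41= 1039 / 369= 2.82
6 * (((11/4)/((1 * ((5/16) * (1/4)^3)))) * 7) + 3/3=118277/5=23655.40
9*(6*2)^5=2239488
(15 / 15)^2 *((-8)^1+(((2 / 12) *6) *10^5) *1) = 99992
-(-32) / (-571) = -32 / 571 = -0.06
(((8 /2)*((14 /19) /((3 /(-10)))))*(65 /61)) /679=-5200 /337269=-0.02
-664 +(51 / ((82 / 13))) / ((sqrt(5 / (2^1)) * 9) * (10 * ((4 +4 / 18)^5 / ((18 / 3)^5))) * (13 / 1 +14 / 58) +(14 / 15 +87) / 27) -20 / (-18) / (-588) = -22610260939804969578623917733 / 34051488121928333549695797 +202406555716212744000 * sqrt(10) / 25738086259960947505439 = -663.98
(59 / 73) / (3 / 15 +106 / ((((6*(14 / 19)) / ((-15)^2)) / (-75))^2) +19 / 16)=231280 / 441927457428297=0.00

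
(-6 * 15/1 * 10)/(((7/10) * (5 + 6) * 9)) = -1000/77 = -12.99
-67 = -67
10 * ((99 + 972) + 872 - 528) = 14150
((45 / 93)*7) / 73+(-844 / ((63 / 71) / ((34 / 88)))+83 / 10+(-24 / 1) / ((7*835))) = -940629463397 / 2618992530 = -359.16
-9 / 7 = -1.29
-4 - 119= -123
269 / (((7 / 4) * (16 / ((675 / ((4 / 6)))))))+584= 577429 / 56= 10311.23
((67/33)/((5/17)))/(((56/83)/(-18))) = -283611/1540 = -184.16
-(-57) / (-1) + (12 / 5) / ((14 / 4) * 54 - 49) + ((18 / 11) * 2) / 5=-108432 / 1925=-56.33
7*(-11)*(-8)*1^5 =616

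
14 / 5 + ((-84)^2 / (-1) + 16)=-35186 / 5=-7037.20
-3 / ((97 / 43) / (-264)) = 351.09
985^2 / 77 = 970225 / 77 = 12600.32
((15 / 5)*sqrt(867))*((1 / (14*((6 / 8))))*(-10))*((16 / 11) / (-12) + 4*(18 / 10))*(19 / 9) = -1509056*sqrt(3) / 2079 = -1257.22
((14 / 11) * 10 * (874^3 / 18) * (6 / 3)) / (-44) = -23366966840 / 1089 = -21457269.83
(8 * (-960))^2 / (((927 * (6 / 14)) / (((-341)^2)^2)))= 2007414270518016.83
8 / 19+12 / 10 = 154 / 95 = 1.62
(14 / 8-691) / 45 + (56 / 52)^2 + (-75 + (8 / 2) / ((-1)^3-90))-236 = -23082757 / 70980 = -325.20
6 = 6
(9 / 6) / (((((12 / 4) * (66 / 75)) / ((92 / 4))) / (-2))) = -575 / 22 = -26.14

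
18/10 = 9/5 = 1.80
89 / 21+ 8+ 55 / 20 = 1259 / 84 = 14.99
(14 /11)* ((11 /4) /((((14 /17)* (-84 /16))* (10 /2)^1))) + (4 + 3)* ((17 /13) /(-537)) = -0.18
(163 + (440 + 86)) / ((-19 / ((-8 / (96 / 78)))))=8957 / 38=235.71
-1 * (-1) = 1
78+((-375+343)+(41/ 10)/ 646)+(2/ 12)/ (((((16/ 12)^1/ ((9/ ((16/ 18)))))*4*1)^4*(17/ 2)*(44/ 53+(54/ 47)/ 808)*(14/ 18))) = 29460806062193590971/ 634929606620610560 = 46.40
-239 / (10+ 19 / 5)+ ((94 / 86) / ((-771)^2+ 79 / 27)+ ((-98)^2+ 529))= 481711857202397 / 47620308462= 10115.68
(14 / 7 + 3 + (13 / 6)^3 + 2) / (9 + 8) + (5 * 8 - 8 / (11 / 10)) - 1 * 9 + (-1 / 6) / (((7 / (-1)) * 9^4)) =5098872421 / 206120376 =24.74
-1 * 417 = -417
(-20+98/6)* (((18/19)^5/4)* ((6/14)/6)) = -866052/17332693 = -0.05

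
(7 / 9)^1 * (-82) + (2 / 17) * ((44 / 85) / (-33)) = -829454 / 13005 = -63.78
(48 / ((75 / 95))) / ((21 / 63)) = 912 / 5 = 182.40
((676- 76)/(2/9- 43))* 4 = -4320/77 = -56.10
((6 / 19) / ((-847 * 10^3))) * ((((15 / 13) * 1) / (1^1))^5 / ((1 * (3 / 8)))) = -12150 / 5975218249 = -0.00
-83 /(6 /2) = -83 /3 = -27.67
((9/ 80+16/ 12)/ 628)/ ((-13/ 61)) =-21167/ 1959360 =-0.01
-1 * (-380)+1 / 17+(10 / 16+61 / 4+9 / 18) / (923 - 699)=11580339 / 30464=380.13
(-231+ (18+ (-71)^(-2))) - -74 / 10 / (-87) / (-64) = -213.00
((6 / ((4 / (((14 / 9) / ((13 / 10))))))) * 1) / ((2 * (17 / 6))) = 0.32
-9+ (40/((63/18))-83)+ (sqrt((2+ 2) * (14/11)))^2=-5812/77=-75.48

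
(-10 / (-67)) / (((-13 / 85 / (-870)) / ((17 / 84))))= 1047625 / 6097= 171.83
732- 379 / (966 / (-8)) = 355072 / 483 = 735.14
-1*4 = -4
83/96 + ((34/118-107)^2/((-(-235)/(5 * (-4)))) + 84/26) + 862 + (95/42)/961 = -141534755326681/1373529192672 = -103.04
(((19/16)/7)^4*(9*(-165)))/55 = -3518667/157351936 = -0.02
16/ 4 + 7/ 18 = 79/ 18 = 4.39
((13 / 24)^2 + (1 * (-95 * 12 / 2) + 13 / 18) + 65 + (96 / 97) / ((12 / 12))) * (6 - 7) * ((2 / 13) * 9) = 28103319 / 40352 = 696.45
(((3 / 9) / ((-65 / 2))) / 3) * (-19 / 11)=38 / 6435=0.01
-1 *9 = -9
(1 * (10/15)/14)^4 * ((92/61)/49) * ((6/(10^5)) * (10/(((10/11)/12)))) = 253/201841565625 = 0.00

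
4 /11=0.36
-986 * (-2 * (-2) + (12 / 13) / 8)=-52751 / 13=-4057.77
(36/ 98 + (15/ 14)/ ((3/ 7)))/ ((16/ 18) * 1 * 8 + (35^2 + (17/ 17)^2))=2529/ 1087604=0.00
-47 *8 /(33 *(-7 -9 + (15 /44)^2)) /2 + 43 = 3999967 /92253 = 43.36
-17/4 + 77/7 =27/4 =6.75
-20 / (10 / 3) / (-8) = 3 / 4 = 0.75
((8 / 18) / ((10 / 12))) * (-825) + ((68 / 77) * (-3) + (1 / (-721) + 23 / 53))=-185882726 / 420343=-442.22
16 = 16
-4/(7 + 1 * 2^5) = -4/39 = -0.10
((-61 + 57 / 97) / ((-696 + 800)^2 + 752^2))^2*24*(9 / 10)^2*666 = 6946815231 / 48830466894400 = 0.00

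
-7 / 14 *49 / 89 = -49 / 178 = -0.28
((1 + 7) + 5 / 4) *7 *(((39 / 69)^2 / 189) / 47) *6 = 6253 / 447534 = 0.01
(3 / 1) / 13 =0.23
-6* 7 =-42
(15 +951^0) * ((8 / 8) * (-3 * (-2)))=96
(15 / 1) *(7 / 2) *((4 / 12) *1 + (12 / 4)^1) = 175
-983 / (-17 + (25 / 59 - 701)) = 57997 / 42337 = 1.37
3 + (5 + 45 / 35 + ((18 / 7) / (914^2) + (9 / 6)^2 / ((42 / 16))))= 29656567 / 2923886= 10.14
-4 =-4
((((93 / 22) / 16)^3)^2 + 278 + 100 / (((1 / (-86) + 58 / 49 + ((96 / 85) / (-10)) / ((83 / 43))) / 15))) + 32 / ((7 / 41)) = 3994799838785626055514479895 / 2204037631765645562478592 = 1812.49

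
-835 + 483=-352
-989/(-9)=989/9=109.89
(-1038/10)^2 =269361/25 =10774.44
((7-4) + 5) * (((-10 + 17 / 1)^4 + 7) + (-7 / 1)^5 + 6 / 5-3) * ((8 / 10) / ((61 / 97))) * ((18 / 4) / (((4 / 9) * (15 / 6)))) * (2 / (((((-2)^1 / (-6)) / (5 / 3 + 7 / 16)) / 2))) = -114278556456 / 7625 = -14987351.67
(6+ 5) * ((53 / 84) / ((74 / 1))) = 583 / 6216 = 0.09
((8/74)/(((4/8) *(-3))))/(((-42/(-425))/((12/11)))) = -6800/8547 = -0.80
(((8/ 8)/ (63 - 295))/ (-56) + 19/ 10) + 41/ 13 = 4267937/ 844480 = 5.05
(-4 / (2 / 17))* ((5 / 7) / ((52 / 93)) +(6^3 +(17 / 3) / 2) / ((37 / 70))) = -285246995 / 20202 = -14119.74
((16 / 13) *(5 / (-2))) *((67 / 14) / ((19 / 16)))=-12.40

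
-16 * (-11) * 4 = 704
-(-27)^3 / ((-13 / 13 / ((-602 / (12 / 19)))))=37522359 / 2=18761179.50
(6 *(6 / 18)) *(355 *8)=5680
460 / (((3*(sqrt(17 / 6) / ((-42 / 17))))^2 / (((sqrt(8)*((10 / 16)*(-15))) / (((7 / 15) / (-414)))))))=8998290000*sqrt(2) / 4913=2590169.70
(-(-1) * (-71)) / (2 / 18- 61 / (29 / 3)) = 18531 / 1618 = 11.45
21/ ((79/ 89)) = 1869/ 79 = 23.66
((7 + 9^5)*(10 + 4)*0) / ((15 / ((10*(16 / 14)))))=0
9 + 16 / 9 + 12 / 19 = 1951 / 171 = 11.41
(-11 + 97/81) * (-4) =3176/81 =39.21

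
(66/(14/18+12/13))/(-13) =-594/199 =-2.98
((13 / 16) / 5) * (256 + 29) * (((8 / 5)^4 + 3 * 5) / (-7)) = -9982011 / 70000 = -142.60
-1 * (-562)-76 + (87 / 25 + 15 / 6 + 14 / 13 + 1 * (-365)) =128.06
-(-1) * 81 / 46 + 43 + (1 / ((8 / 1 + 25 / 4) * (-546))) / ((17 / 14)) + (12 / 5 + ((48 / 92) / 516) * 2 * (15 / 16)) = 70508740129 / 1495011960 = 47.16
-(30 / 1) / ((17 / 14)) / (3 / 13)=-107.06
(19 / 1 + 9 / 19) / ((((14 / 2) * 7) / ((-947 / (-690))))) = 35039 / 64239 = 0.55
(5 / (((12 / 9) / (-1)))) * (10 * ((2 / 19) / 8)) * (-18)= 675 / 76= 8.88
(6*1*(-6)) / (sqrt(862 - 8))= -1.23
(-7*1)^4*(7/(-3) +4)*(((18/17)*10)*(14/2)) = 5042100/17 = 296594.12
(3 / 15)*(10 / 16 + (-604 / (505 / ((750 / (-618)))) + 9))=921831 / 416120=2.22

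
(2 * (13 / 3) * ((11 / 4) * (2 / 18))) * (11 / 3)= 1573 / 162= 9.71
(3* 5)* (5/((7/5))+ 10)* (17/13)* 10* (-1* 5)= -1211250/91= -13310.44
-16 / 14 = -1.14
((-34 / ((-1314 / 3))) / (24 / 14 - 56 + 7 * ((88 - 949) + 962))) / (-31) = -119 / 31018941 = -0.00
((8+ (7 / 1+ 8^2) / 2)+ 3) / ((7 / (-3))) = -279 / 14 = -19.93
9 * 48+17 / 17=433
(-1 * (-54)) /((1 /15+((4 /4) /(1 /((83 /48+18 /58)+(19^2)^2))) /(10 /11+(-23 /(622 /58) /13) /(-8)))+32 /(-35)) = 108779324220 /282372422972531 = 0.00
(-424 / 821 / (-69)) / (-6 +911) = 424 / 51267345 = 0.00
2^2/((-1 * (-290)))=2/145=0.01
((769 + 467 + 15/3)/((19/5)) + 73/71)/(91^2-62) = 441942/11087431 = 0.04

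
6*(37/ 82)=111/ 41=2.71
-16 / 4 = -4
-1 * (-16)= 16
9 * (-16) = -144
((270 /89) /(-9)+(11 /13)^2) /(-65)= -5699 /977665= -0.01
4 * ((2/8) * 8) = 8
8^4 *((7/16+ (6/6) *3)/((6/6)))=14080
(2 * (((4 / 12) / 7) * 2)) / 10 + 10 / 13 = 1076 / 1365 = 0.79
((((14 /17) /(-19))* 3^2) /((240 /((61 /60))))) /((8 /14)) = -2989 /1033600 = -0.00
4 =4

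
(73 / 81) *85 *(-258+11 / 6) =-9537085 / 486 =-19623.63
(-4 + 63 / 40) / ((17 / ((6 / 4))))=-0.21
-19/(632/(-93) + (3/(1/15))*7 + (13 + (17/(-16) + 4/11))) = -16368/276107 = -0.06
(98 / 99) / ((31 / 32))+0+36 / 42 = 40366 / 21483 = 1.88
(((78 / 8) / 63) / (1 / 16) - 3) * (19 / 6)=-209 / 126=-1.66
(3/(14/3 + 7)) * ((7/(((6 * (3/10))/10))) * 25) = 250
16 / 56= 0.29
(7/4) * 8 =14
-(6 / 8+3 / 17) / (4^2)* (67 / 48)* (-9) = 12663 / 17408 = 0.73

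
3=3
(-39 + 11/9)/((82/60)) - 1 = -3523/123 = -28.64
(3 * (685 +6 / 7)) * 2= 4115.14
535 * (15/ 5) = 1605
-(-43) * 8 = 344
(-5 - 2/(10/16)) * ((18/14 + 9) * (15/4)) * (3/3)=-2214/7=-316.29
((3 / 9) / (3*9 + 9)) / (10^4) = 1 / 1080000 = 0.00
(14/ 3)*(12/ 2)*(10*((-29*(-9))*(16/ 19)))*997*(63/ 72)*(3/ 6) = 510025320/ 19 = 26843437.89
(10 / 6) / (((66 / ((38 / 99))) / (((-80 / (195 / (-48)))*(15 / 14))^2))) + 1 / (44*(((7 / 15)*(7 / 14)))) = 79580755 / 18036018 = 4.41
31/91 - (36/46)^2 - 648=-31207157/48139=-648.27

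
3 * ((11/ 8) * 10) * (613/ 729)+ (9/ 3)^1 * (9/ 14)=249127/ 6804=36.61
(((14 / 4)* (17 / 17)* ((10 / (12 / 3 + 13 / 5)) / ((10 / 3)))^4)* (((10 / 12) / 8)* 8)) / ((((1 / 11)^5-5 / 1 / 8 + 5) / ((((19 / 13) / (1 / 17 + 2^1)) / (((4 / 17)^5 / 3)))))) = 3152969950625 / 37518494208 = 84.04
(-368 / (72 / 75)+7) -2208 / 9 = -621.67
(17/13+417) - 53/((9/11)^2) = 357109/1053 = 339.13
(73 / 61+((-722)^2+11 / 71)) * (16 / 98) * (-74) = -27276543264 / 4331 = -6297978.13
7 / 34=0.21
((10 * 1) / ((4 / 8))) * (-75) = -1500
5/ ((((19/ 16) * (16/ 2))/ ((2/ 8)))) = 5/ 38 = 0.13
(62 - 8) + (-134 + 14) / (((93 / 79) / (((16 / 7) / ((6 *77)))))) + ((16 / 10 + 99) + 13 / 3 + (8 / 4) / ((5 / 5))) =13403042 / 83545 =160.43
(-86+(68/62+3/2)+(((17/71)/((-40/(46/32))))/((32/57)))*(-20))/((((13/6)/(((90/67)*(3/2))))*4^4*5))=-15170108895/251274330112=-0.06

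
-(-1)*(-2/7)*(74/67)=-148/469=-0.32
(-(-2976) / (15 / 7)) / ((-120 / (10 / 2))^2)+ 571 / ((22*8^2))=178463 / 63360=2.82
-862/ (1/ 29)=-24998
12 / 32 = 3 / 8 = 0.38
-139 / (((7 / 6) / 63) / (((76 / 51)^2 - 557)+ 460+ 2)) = 201260046 / 289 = 696401.54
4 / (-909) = -4 / 909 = -0.00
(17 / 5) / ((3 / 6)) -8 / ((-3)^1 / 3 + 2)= -6 / 5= -1.20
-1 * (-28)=28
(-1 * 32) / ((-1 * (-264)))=-4 / 33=-0.12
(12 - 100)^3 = -681472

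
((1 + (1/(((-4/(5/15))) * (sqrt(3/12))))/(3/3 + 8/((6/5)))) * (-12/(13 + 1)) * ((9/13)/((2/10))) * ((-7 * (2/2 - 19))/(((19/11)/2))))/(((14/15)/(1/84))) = -5.40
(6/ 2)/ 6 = 1/ 2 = 0.50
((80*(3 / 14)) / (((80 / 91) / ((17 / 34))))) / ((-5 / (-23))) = 897 / 20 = 44.85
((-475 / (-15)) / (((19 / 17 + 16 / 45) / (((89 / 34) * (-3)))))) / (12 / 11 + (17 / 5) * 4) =-20926125 / 1821232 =-11.49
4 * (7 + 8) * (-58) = -3480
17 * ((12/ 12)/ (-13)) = -17/ 13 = -1.31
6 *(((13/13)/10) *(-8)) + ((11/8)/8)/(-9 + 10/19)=-248341/51520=-4.82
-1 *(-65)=65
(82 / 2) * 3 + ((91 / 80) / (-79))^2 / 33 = 162126209881 / 1318099200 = 123.00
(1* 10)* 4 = 40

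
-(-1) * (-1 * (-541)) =541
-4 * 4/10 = -8/5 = -1.60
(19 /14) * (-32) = -304 /7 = -43.43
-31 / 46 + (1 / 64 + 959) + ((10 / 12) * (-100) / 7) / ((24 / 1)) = 88826777 / 92736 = 957.85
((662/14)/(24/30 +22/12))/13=9930/7189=1.38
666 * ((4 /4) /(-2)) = -333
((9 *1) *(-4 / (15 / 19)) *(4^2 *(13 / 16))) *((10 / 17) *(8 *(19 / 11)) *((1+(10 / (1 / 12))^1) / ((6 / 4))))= -6607744 / 17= -388690.82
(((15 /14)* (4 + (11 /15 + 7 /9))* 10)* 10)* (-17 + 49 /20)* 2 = -120280 /7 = -17182.86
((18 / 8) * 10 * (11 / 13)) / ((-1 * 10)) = -99 / 52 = -1.90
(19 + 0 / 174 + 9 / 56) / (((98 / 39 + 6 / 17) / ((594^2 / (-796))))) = -62751794391 / 21173600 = -2963.68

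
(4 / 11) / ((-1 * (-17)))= 4 / 187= 0.02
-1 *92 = -92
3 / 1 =3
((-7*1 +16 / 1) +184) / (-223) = -193 / 223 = -0.87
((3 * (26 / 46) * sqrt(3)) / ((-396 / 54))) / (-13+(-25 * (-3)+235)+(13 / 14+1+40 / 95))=-15561 * sqrt(3) / 20145631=-0.00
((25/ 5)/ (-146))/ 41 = -0.00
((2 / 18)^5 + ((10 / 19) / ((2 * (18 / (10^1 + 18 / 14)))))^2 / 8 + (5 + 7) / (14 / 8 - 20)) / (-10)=1596034776967 / 24399934896960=0.07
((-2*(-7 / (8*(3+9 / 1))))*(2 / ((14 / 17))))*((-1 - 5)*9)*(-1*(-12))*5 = -2295 / 2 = -1147.50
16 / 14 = 8 / 7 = 1.14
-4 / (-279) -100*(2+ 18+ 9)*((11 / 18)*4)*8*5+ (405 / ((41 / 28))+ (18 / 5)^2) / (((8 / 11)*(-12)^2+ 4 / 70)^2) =-1319717625692761040 / 4654177247799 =-283555.51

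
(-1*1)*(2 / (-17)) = 2 / 17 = 0.12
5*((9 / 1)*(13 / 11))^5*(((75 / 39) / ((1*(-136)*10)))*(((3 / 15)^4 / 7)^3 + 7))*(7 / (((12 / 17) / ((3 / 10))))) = -494297225597645007057 / 24660934375000000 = -20043.73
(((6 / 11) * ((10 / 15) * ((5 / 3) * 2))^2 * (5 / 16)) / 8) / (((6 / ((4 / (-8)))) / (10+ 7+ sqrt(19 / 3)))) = -2125 / 14256 - 125 * sqrt(57) / 42768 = -0.17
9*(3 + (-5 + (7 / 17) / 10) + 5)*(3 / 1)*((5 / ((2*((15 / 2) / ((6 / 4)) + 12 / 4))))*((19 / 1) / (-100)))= -265221 / 54400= -4.88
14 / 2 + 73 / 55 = 458 / 55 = 8.33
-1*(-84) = 84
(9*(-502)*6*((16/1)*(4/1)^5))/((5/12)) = -5329649664/5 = -1065929932.80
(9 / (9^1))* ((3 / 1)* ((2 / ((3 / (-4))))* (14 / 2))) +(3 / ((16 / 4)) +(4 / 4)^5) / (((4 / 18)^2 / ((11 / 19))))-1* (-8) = -27.48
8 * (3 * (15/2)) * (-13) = -2340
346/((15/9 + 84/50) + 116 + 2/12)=51900/17927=2.90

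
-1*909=-909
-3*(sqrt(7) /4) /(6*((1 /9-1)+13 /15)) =45*sqrt(7) /8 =14.88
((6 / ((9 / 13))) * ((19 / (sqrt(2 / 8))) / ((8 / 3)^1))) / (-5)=-247 / 10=-24.70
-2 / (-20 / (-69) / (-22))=759 / 5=151.80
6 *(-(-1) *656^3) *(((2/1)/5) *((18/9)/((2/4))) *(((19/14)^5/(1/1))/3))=349501888878592/84035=4159003854.09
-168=-168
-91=-91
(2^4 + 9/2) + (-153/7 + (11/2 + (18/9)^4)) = 141/7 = 20.14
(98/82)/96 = 49/3936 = 0.01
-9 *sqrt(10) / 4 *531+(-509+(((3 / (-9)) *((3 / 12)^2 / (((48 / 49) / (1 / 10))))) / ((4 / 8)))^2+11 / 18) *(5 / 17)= -4779 *sqrt(10) / 4 - 67468490399 / 451215360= -3927.66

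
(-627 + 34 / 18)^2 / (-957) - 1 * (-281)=-340331 / 2673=-127.32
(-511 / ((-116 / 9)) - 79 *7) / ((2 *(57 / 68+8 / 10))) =-5061665 / 32306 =-156.68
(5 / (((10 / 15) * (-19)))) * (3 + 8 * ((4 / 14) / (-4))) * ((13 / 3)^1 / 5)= -221 / 266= -0.83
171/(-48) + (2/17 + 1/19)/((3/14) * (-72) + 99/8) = -3197561/883728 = -3.62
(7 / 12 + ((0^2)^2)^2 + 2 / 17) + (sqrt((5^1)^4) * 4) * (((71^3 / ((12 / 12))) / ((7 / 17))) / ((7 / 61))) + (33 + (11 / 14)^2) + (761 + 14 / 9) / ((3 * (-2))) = 17035953064714 / 22491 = 757456452.12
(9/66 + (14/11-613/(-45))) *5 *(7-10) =-14881/66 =-225.47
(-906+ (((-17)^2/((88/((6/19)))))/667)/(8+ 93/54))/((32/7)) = -44204683497/223044800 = -198.19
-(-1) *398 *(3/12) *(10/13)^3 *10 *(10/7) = 9950000/15379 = 646.99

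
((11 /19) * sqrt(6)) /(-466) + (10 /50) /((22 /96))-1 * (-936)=51528 /55-11 * sqrt(6) /8854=936.87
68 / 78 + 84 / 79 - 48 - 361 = -1254167 / 3081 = -407.06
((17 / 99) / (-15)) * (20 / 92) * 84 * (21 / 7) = -476 / 759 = -0.63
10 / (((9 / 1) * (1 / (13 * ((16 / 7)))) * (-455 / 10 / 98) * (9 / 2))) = -1280 / 81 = -15.80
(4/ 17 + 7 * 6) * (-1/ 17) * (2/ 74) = -718/ 10693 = -0.07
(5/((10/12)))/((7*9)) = 2/21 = 0.10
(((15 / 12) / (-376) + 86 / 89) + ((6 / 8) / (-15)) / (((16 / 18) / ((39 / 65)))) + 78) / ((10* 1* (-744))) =-132064367 / 12448608000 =-0.01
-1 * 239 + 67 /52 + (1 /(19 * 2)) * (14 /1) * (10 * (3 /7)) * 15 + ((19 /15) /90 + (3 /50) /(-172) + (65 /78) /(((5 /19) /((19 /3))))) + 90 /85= -192.90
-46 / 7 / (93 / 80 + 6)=-3680 / 4011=-0.92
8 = 8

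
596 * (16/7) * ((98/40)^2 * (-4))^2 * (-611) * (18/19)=-5398166244744/11875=-454582420.61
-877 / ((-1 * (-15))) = -58.47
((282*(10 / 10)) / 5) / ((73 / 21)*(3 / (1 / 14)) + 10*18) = 0.17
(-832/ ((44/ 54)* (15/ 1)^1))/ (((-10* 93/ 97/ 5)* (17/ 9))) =544752/ 28985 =18.79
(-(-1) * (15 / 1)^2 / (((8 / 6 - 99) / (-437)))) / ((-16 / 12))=-884925 / 1172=-755.06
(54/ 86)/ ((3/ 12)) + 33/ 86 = 249/ 86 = 2.90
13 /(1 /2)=26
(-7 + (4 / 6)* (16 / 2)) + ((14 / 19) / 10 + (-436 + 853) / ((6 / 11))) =434857 / 570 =762.91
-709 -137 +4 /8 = -1691 /2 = -845.50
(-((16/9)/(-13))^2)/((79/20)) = -5120/1081431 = -0.00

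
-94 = -94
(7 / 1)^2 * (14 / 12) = 343 / 6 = 57.17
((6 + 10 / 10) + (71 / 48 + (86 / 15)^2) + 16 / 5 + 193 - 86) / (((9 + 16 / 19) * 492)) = 609767 / 19483200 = 0.03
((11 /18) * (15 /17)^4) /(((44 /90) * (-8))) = -253125 /2672672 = -0.09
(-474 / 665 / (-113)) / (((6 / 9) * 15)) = 237 / 375725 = 0.00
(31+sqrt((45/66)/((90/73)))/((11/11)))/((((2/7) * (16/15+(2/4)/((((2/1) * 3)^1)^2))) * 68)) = 105 * sqrt(2409)/145486+9765/6613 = 1.51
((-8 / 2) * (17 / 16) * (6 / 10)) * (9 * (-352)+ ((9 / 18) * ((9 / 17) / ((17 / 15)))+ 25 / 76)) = 208708791 / 25840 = 8076.97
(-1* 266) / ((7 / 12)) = -456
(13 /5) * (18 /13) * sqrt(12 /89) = 1.32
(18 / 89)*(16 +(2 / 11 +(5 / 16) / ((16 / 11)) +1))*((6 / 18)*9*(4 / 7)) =1322703 / 219296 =6.03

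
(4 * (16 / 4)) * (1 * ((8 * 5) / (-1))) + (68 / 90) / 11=-316766 / 495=-639.93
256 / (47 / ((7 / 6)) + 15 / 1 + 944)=1792 / 6995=0.26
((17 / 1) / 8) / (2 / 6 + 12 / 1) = 51 / 296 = 0.17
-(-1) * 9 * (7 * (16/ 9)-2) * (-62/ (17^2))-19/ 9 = -57943/ 2601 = -22.28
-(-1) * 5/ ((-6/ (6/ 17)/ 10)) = -50/ 17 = -2.94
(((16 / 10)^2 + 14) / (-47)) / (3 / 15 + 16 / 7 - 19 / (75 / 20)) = 0.14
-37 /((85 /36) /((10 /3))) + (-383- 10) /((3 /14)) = -32066 /17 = -1886.24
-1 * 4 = -4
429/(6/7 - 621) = -1001/1447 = -0.69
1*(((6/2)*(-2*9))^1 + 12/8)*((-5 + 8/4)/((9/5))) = 175/2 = 87.50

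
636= 636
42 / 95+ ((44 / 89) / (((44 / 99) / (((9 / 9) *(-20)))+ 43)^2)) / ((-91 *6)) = 636155302749 / 1438924304090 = 0.44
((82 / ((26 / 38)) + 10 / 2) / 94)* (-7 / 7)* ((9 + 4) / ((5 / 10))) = -1623 / 47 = -34.53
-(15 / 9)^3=-125 / 27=-4.63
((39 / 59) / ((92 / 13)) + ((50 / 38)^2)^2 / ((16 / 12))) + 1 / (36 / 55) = 24633271933 / 6366441492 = 3.87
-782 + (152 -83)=-713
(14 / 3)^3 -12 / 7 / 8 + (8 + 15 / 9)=41989 / 378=111.08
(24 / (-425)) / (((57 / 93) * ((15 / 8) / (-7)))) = 0.34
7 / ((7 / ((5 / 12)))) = 5 / 12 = 0.42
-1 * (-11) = 11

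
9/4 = 2.25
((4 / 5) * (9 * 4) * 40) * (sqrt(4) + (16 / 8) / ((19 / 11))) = 3637.89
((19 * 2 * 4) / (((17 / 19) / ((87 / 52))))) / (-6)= -47.37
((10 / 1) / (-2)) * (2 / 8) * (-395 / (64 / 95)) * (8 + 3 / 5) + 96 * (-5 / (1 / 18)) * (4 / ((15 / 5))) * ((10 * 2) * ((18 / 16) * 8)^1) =-529228025 / 256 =-2067296.97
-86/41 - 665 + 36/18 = -27269/41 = -665.10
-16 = -16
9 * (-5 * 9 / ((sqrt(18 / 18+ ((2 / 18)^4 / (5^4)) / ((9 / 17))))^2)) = -14946778125 / 36905642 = -405.00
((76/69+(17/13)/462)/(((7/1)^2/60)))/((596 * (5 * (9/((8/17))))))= 0.00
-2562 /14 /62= -183 /62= -2.95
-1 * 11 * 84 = -924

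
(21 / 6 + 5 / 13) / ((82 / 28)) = 707 / 533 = 1.33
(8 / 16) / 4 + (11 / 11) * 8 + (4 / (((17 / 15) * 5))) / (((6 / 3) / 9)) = 1537 / 136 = 11.30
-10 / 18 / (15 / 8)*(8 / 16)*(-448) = 1792 / 27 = 66.37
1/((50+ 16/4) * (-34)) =-1/1836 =-0.00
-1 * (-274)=274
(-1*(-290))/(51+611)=145/331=0.44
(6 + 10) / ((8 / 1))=2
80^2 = 6400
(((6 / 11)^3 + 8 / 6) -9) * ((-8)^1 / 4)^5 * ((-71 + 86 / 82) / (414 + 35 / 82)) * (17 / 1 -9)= -14667028480 / 45231373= -324.27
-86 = -86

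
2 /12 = 1 /6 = 0.17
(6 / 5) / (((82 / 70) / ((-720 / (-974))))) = 15120 / 19967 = 0.76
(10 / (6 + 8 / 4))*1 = 5 / 4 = 1.25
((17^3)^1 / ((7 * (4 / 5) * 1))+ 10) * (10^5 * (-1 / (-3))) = 621125000 / 21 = 29577380.95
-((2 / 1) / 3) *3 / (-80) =1 / 40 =0.02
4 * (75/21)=100/7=14.29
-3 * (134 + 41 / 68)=-27459 / 68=-403.81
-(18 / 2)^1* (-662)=5958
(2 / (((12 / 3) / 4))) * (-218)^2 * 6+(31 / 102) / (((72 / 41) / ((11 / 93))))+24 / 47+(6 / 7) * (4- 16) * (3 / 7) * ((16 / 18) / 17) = 28936255005629 / 50739696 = 570288.30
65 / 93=0.70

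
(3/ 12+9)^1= 37/ 4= 9.25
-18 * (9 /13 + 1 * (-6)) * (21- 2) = 23598 /13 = 1815.23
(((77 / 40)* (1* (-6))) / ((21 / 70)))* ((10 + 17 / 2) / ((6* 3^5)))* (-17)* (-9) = -48433 / 648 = -74.74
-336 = -336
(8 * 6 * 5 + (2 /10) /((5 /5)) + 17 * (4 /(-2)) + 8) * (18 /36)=1071 /10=107.10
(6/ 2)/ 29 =3/ 29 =0.10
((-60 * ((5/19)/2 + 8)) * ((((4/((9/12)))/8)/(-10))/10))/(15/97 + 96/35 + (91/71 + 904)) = 4965527/1386442996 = 0.00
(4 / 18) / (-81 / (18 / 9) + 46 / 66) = -0.01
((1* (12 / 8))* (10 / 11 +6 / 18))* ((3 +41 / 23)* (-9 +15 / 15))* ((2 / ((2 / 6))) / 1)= -9840 / 23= -427.83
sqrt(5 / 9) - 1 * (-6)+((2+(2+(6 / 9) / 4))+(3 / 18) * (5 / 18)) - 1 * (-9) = sqrt(5) / 3+2075 / 108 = 19.96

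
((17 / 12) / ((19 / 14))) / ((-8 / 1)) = -119 / 912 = -0.13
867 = 867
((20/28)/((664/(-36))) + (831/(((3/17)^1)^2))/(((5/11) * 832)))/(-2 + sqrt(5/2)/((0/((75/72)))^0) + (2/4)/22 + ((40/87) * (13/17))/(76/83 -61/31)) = -3056545663357596905882453/53306415422695638133840 -330586396215553393474449 * sqrt(10)/26653207711347819066920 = -96.56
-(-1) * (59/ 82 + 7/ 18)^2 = 167281/ 136161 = 1.23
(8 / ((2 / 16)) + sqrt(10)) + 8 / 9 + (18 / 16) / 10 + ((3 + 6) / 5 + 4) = sqrt(10) + 50977 / 720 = 73.96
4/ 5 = 0.80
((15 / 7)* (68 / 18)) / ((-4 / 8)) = -340 / 21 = -16.19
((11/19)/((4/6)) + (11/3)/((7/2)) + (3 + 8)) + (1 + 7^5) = 13423091/798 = 16820.92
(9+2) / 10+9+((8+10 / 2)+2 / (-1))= 211 / 10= 21.10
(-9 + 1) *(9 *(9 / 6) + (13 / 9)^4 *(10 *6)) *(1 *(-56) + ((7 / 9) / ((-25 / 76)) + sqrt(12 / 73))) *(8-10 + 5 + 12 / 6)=63111814192 / 98415-48059560 *sqrt(219) / 159651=636827.65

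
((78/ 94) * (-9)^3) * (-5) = 142155/ 47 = 3024.57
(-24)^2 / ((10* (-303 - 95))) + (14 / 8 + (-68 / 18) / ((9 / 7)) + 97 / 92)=-1033049 / 3707370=-0.28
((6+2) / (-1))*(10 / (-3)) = 80 / 3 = 26.67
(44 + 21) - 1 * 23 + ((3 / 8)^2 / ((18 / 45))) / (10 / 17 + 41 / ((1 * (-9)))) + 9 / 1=3955611 / 77696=50.91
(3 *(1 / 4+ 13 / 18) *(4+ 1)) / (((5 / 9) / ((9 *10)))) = 4725 / 2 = 2362.50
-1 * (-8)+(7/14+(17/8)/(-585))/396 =14828563/1853280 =8.00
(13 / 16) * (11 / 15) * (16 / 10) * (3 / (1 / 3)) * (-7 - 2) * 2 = -3861 / 25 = -154.44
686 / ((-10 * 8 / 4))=-343 / 10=-34.30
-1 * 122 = -122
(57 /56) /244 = 57 /13664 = 0.00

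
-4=-4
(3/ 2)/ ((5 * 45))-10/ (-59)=1559/ 8850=0.18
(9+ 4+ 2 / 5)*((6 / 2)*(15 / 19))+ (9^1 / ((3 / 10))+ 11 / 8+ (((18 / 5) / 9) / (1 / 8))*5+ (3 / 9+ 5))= 38507 / 456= 84.45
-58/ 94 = -29/ 47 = -0.62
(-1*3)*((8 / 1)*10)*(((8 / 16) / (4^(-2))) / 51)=-640 / 17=-37.65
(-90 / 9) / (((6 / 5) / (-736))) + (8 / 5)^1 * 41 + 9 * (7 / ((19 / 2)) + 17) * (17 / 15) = 1818257 / 285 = 6379.85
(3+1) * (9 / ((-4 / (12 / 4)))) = -27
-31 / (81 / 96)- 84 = -3260 / 27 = -120.74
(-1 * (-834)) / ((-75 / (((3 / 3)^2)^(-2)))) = -278 / 25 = -11.12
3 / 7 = 0.43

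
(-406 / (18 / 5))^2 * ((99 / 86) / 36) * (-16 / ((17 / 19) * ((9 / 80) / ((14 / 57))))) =-25384744000 / 1598697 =-15878.40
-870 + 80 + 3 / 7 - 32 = -5751 / 7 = -821.57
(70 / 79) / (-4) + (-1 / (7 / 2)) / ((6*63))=-46463 / 209034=-0.22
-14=-14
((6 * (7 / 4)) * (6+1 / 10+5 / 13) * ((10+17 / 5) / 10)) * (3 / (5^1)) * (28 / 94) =24908121 / 1527500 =16.31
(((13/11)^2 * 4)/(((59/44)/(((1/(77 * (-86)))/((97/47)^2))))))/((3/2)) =-5973136/60655278453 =-0.00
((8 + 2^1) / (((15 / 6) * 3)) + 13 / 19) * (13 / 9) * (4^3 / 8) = 11960 / 513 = 23.31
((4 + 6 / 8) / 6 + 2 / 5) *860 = 6149 / 6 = 1024.83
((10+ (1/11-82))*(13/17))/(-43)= 10283/8041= 1.28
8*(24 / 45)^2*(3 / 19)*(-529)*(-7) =1895936 / 1425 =1330.48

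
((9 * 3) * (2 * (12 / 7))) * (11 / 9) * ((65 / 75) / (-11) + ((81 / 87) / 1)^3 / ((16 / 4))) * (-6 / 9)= -1131124 / 121945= -9.28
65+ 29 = 94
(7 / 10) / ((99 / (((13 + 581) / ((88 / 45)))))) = 189 / 88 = 2.15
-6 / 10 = -3 / 5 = -0.60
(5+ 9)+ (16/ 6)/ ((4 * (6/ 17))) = 143/ 9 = 15.89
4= 4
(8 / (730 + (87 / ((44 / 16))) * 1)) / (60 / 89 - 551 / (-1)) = 3916 / 205675711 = 0.00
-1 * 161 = -161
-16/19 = -0.84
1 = 1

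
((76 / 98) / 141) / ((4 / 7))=19 / 1974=0.01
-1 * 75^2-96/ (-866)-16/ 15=-36540583/ 6495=-5625.96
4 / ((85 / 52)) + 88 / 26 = 6444 / 1105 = 5.83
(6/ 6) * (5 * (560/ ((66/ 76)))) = 106400/ 33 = 3224.24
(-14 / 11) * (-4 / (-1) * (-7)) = 392 / 11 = 35.64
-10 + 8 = -2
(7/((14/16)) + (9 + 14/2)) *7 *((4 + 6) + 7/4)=1974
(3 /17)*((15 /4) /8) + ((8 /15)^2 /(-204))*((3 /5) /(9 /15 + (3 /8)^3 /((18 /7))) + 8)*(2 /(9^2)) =2595813221 /31498048800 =0.08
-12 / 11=-1.09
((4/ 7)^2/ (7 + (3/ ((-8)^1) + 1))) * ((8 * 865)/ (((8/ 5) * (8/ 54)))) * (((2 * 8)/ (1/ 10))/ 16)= 12501.84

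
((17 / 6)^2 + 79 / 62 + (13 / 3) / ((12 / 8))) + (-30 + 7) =-4021 / 372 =-10.81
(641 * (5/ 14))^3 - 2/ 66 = 1086420721381/ 90552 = 11997755.12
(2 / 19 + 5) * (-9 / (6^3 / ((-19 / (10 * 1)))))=97 / 240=0.40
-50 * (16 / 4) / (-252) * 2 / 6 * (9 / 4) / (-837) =-25 / 35154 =-0.00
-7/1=-7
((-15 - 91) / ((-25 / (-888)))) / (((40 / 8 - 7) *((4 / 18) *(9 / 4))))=94128 / 25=3765.12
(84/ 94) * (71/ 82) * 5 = 7455/ 1927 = 3.87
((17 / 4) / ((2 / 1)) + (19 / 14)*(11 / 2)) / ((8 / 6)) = 7.19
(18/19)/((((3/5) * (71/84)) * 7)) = 360/1349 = 0.27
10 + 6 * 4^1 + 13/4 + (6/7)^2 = 7445/196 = 37.98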